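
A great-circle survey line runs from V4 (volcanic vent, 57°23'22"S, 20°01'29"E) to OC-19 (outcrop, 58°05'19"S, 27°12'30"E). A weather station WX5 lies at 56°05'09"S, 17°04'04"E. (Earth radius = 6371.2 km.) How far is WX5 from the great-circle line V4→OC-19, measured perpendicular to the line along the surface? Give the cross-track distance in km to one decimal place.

V4: φ = -57.38944°, λ = +20.02472°
OC-19: φ = -58.08861°, λ = +27.20833°
WX5: φ = -56.08583°, λ = +17.06778°
δ₁₃ = central angle V4→WX5 = 0.036311 rad  (haversine)
θ₁₃ = bearing V4→WX5 = 307.549°,  θ₁₂ = bearing V4→OC-19 = 103.359°
dₓₜ = R·arcsin(sin δ₁₃ · sin(θ₁₃ − θ₁₂)) = 6371.2·arcsin(0.03630·sin(204.190°)) = -94.780 km
|dₓₜ| = 94.780 km

94.8 km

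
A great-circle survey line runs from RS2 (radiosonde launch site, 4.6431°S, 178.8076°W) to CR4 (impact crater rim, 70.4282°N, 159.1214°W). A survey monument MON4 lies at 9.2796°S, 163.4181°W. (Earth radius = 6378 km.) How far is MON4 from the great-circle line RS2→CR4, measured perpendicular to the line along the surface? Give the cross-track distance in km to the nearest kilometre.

1743 km

δ₁₃ = central angle RS2→MON4 = 0.278543 rad  (haversine)
θ₁₃ = bearing RS2→MON4 = 107.723°,  θ₁₂ = bearing RS2→CR4 = 6.672°
dₓₜ = R·arcsin(sin δ₁₃ · sin(θ₁₃ − θ₁₂)) = 6378·arcsin(0.27496·sin(101.050°)) = 1742.756 km
|dₓₜ| = 1742.756 km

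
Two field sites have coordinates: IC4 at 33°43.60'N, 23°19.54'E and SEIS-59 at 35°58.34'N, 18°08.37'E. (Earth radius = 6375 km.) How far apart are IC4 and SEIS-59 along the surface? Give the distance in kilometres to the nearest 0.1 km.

535.3 km

IC4: φ = +33.72667°, λ = +23.32567°
SEIS-59: φ = +35.97233°, λ = +18.13950°
Δφ = 2.2457°,  Δλ = -5.1862°
a = sin²(Δφ/2) + cos φ₁ cos φ₂ sin²(Δλ/2) = 0.001762
c = 2·arcsin(√a) = 0.083971 rad = 4.8112°
d = R·c = 6375 × 0.083971 = 535.3 km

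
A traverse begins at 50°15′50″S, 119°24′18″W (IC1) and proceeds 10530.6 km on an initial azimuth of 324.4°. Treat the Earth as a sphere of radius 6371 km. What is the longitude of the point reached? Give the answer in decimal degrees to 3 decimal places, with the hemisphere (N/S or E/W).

IC1: φ = -50.26389°, λ = -119.40500°
δ = d/R = 10530.6/6371 = 1.652896 rad
φ₂ = arcsin(sin φ₁ cos δ + cos φ₁ sin δ cos θ)
   = arcsin(-0.76900·-0.08201 + 0.63925·0.99663·0.81310) = 35.52721°
λ₂ = λ₁ + atan2(sin θ sin δ cos φ₁, cos δ − sin φ₁ sin φ₂) = -164.87394°

164.874°W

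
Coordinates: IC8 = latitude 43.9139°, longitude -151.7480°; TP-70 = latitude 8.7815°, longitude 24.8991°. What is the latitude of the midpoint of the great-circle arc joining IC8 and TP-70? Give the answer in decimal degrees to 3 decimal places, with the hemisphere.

Bx = cos φ₂ cos Δλ = -0.986586,  By = cos φ₂ sin Δλ = 0.057800
φₘ = atan2(sin φ₁ + sin φ₂, √((cos φ₁ + Bx)² + By²)) = 72.15662°
λₘ = λ₁ + atan2(By, cos φ₁ + Bx) = 16.00163°

72.157°N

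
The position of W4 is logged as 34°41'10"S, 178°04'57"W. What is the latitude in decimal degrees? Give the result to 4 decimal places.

34° + 41′/60 + 10″/3600 = 34 + 0.68333 + 0.00278 = 34.6861°

34.6861°S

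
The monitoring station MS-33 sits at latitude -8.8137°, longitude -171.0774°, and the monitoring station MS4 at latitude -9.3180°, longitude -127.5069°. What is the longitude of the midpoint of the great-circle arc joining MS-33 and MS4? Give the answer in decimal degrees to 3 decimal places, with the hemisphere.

Bx = cos φ₂ cos Δλ = 0.714967,  By = cos φ₂ sin Δλ = 0.680152
φₘ = atan2(sin φ₁ + sin φ₂, √((cos φ₁ + Bx)² + By²)) = -9.75020°
λₘ = λ₁ + atan2(By, cos φ₁ + Bx) = -149.30823°

149.308°W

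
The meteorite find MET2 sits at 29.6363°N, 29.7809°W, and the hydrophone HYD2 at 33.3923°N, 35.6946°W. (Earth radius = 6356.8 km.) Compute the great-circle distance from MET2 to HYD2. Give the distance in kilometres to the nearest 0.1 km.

697.3 km

Δφ = 3.7560°,  Δλ = -5.9137°
a = sin²(Δφ/2) + cos φ₁ cos φ₂ sin²(Δλ/2) = 0.003005
c = 2·arcsin(√a) = 0.109690 rad = 6.2848°
d = R·c = 6356.8 × 0.109690 = 697.3 km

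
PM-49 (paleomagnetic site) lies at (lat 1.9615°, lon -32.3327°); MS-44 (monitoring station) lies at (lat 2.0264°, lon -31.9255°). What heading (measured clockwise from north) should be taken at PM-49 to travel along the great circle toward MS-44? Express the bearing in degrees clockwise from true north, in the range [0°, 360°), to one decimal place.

80.9°

Δλ = 0.4072°
y = sin Δλ · cos φ₂ = 0.007102
x = cos φ₁ sin φ₂ − sin φ₁ cos φ₂ cos Δλ = 0.001134
θ = atan2(y, x) = 80.9319° → 80.9319° (mod 360°)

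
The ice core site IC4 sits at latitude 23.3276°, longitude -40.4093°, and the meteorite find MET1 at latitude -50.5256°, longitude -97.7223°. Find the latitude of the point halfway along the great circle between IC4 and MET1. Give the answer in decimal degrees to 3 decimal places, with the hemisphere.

15.340°S

Bx = cos φ₂ cos Δλ = 0.343327,  By = cos φ₂ sin Δλ = -0.535054
φₘ = atan2(sin φ₁ + sin φ₂, √((cos φ₁ + Bx)² + By²)) = -15.34021°
λₘ = λ₁ + atan2(By, cos φ₁ + Bx) = -63.39176°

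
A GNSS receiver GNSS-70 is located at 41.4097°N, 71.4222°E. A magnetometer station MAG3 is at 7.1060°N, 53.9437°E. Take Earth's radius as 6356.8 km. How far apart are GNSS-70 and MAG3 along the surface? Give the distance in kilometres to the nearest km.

4178 km

Δφ = -34.3037°,  Δλ = -17.4785°
a = sin²(Δφ/2) + cos φ₁ cos φ₂ sin²(Δλ/2) = 0.104150
c = 2·arcsin(√a) = 0.657209 rad = 37.6553°
d = R·c = 6356.8 × 0.657209 = 4177.7 km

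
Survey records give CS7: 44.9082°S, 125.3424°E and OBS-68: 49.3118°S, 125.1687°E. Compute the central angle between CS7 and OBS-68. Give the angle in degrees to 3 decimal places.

4.405°

Δφ = -4.4036°,  Δλ = -0.1737°
a = sin²(Δφ/2) + cos φ₁ cos φ₂ sin²(Δλ/2) = 0.001477
c = 2·arcsin(√a) = 0.076885 rad = 4.4052°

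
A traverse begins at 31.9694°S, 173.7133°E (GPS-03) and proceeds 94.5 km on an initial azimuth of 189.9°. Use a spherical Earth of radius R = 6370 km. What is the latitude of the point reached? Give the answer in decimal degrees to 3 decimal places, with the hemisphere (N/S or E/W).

32.807°S

δ = d/R = 94.5/6370 = 0.014835 rad
φ₂ = arcsin(sin φ₁ cos δ + cos φ₁ sin δ cos θ)
   = arcsin(-0.52947·0.99989 + 0.84833·0.01483·-0.98511) = -32.80662°
λ₂ = λ₁ + atan2(sin θ sin δ cos φ₁, cos δ − sin φ₁ sin φ₂) = 173.53944°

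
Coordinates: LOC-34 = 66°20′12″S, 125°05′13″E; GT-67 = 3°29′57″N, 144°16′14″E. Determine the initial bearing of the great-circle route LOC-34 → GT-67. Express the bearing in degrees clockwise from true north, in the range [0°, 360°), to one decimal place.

20.3°

LOC-34: φ = -66.33667°, λ = +125.08694°
GT-67: φ = +3.49917°, λ = +144.27056°
Δλ = 19.1836°
y = sin Δλ · cos φ₂ = 0.327984
x = cos φ₁ sin φ₂ − sin φ₁ cos φ₂ cos Δλ = 0.887943
θ = atan2(y, x) = 20.2730° → 20.2730° (mod 360°)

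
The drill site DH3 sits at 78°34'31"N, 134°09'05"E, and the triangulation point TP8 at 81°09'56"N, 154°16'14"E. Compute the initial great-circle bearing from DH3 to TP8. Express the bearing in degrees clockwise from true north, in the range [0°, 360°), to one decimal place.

DH3: φ = +78.57528°, λ = +134.15139°
TP8: φ = +81.16556°, λ = +154.27056°
Δλ = 20.1192°
y = sin Δλ · cos φ₂ = 0.052827
x = cos φ₁ sin φ₂ − sin φ₁ cos φ₂ cos Δλ = 0.054379
θ = atan2(y, x) = 44.1707° → 44.1707° (mod 360°)

44.2°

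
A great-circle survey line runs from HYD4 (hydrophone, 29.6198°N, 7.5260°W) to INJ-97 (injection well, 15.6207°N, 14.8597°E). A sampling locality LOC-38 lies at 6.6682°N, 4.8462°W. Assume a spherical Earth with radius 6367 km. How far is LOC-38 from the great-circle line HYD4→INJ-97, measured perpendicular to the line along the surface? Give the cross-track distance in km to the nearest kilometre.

2052 km

δ₁₃ = central angle HYD4→LOC-38 = 0.402996 rad  (haversine)
θ₁₃ = bearing HYD4→LOC-38 = 173.200°,  θ₁₂ = bearing HYD4→INJ-97 = 119.325°
dₓₜ = R·arcsin(sin δ₁₃ · sin(θ₁₃ − θ₁₂)) = 6367·arcsin(0.39218·sin(53.874°)) = 2052.226 km
|dₓₜ| = 2052.226 km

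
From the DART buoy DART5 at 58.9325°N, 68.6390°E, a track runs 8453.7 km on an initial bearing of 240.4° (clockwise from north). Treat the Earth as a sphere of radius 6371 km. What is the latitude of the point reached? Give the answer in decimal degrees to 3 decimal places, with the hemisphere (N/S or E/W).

2.322°S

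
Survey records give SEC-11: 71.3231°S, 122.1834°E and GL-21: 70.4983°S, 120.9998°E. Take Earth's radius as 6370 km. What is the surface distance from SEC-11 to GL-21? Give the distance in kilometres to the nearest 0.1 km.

101.3 km

Δφ = 0.8248°,  Δλ = -1.1836°
a = sin²(Δφ/2) + cos φ₁ cos φ₂ sin²(Δλ/2) = 0.000063
c = 2·arcsin(√a) = 0.015901 rad = 0.9111°
d = R·c = 6370 × 0.015901 = 101.3 km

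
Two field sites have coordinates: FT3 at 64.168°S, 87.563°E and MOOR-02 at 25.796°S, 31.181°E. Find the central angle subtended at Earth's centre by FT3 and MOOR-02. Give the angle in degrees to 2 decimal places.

Δφ = 38.3720°,  Δλ = -56.3820°
a = sin²(Δφ/2) + cos φ₁ cos φ₂ sin²(Δλ/2) = 0.195555
c = 2·arcsin(√a) = 0.916137 rad = 52.4908°

52.49°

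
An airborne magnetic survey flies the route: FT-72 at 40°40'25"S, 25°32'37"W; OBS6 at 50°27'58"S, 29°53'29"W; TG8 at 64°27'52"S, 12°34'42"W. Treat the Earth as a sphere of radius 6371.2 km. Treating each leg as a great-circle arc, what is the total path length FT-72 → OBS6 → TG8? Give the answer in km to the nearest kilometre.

FT-72: φ = -40.67361°, λ = -25.54361°
OBS6: φ = -50.46611°, λ = -29.89139°
TG8: φ = -64.46444°, λ = -12.57833°
FT-72→OBS6: c = 0.178895 rad, d = 1139.78 km
OBS6→TG8: c = 0.291301 rad, d = 1855.94 km
Total = 1139.78 + 1855.94 = 2995.72 km

2996 km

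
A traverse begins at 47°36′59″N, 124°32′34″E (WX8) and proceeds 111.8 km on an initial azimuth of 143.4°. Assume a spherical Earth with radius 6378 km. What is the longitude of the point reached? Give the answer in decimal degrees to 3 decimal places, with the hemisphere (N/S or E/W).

125.418°E

WX8: φ = +47.61639°, λ = +124.54278°
δ = d/R = 111.8/6378 = 0.017529 rad
φ₂ = arcsin(sin φ₁ cos δ + cos φ₁ sin δ cos θ)
   = arcsin(0.73865·0.99985 + 0.67409·0.01753·-0.80282) = 46.80673°
λ₂ = λ₁ + atan2(sin θ sin δ cos φ₁, cos δ − sin φ₁ sin φ₂) = 125.41763°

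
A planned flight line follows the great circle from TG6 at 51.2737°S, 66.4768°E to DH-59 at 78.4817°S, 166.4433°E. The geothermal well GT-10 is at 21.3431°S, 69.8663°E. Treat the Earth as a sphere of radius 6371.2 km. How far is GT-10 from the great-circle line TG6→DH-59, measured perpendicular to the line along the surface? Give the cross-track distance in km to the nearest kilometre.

δ₁₃ = central angle TG6→GT-10 = 0.524427 rad  (haversine)
θ₁₃ = bearing TG6→GT-10 = 6.314°,  θ₁₂ = bearing TG6→DH-59 = 162.917°
dₓₜ = R·arcsin(sin δ₁₃ · sin(θ₁₃ − θ₁₂)) = 6371.2·arcsin(0.50072·sin(-156.603°)) = -1275.309 km
|dₓₜ| = 1275.309 km

1275 km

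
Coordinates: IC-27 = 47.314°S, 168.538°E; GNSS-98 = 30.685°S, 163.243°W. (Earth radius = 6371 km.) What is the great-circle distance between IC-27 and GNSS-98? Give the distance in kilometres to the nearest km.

3032 km

Δφ = 16.6290°,  Δλ = 28.2190°
a = sin²(Δφ/2) + cos φ₁ cos φ₂ sin²(Δλ/2) = 0.055560
c = 2·arcsin(√a) = 0.475902 rad = 27.2672°
d = R·c = 6371 × 0.475902 = 3032.0 km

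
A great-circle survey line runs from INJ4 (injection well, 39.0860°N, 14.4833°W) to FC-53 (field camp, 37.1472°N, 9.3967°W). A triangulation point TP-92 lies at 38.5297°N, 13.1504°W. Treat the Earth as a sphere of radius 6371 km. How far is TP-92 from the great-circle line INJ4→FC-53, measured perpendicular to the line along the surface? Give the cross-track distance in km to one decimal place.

δ₁₃ = central angle INJ4→TP-92 = 0.020564 rad  (haversine)
θ₁₃ = bearing INJ4→TP-92 = 117.754°,  θ₁₂ = bearing INJ4→FC-53 = 114.262°
dₓₜ = R·arcsin(sin δ₁₃ · sin(θ₁₃ − θ₁₂)) = 6371·arcsin(0.02056·sin(3.492°)) = 7.980 km
|dₓₜ| = 7.980 km

8.0 km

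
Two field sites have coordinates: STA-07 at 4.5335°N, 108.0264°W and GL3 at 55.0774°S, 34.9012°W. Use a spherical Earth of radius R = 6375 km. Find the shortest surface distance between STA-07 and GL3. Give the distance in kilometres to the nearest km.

Δφ = -59.6109°,  Δλ = 73.1252°
a = sin²(Δφ/2) + cos φ₁ cos φ₂ sin²(Δλ/2) = 0.449576
c = 2·arcsin(√a) = 1.469776 rad = 84.2120°
d = R·c = 6375 × 1.469776 = 9369.8 km

9370 km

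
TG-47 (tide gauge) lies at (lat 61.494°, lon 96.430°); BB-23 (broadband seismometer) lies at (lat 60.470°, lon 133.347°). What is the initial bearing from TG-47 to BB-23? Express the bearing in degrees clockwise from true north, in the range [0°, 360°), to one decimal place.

76.9°

Δλ = 36.9170°
y = sin Δλ · cos φ₂ = 0.296052
x = cos φ₁ sin φ₂ − sin φ₁ cos φ₂ cos Δλ = 0.068968
θ = atan2(y, x) = 76.8863° → 76.8863° (mod 360°)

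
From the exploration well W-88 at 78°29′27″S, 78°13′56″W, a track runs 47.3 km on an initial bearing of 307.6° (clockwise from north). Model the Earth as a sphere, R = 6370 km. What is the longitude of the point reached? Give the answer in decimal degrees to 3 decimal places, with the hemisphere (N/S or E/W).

79.884°W

W-88: φ = -78.49083°, λ = -78.23222°
δ = d/R = 47.3/6370 = 0.007425 rad
φ₂ = arcsin(sin φ₁ cos δ + cos φ₁ sin δ cos θ)
   = arcsin(-0.97989·0.99997 + 0.19952·0.00743·0.61015) = -78.22649°
λ₂ = λ₁ + atan2(sin θ sin δ cos φ₁, cos δ − sin φ₁ sin φ₂) = -79.88442°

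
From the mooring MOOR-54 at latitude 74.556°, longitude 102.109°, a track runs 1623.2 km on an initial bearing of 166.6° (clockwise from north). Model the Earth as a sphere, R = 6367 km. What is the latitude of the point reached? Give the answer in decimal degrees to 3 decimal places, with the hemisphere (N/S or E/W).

δ = d/R = 1623.2/6367 = 0.254940 rad
φ₂ = arcsin(sin φ₁ cos δ + cos φ₁ sin δ cos θ)
   = arcsin(0.96389·0.96768 + 0.26630·0.25219·-0.97278) = 60.15889°
λ₂ = λ₁ + atan2(sin θ sin δ cos φ₁, cos δ − sin φ₁ sin φ₂) = 108.85408°

60.159°N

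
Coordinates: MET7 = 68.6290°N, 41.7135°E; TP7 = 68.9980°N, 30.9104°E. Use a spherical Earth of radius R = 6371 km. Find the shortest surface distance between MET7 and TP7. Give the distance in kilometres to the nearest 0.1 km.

435.5 km

Δφ = 0.3690°,  Δλ = -10.8031°
a = sin²(Δφ/2) + cos φ₁ cos φ₂ sin²(Δλ/2) = 0.001168
c = 2·arcsin(√a) = 0.068357 rad = 3.9165°
d = R·c = 6371 × 0.068357 = 435.5 km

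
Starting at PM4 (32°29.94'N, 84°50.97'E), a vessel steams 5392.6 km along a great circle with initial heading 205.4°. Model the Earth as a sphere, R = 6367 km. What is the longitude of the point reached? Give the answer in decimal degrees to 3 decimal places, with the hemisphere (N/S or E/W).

PM4: φ = +32.49900°, λ = +84.84950°
δ = d/R = 5392.6/6367 = 0.846961 rad
φ₂ = arcsin(sin φ₁ cos δ + cos φ₁ sin δ cos θ)
   = arcsin(0.53728·0.66226 + 0.84340·0.74927·-0.90334) = -12.41705°
λ₂ = λ₁ + atan2(sin θ sin δ cos φ₁, cos δ − sin φ₁ sin φ₂) = 65.63615°

65.636°E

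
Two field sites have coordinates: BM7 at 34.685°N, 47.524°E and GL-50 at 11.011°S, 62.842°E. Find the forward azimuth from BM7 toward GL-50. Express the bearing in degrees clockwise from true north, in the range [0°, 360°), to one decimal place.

Δλ = 15.3180°
y = sin Δλ · cos φ₂ = 0.259313
x = cos φ₁ sin φ₂ − sin φ₁ cos φ₂ cos Δλ = -0.695800
θ = atan2(y, x) = 159.5604° → 159.5604° (mod 360°)

159.6°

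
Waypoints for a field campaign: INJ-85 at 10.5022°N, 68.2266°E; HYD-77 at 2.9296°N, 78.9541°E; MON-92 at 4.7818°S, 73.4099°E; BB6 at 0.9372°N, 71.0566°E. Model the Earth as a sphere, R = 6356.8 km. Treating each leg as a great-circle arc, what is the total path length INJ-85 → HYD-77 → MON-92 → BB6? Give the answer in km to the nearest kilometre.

3189 km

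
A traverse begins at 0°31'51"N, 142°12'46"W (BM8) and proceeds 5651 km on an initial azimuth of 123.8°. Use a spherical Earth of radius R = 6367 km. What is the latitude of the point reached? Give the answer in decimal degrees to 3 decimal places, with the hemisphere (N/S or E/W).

25.186°S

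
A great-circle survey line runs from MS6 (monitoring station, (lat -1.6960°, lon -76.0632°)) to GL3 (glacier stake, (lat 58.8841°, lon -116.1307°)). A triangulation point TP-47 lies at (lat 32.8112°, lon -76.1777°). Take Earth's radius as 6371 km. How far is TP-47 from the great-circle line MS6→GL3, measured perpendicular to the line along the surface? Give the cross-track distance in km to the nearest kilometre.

δ₁₃ = central angle MS6→TP-47 = 0.602267 rad  (haversine)
θ₁₃ = bearing MS6→TP-47 = 359.830°,  θ₁₂ = bearing MS6→GL3 = 339.020°
dₓₜ = R·arcsin(sin δ₁₃ · sin(θ₁₃ − θ₁₂)) = 6371·arcsin(0.56651·sin(20.810°)) = 1291.096 km
|dₓₜ| = 1291.096 km

1291 km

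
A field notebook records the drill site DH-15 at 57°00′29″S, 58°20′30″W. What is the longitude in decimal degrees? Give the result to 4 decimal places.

58° + 20′/60 + 30″/3600 = 58 + 0.33333 + 0.00833 = 58.3417°

58.3417°W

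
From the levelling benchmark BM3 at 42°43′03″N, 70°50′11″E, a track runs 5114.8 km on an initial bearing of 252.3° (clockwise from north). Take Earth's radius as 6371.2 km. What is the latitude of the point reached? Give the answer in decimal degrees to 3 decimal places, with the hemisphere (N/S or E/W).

BM3: φ = +42.71750°, λ = +70.83639°
δ = d/R = 5114.8/6371.2 = 0.802800 rad
φ₂ = arcsin(sin φ₁ cos δ + cos φ₁ sin δ cos θ)
   = arcsin(0.67838·0.69470 + 0.73471·0.71930·-0.30403) = 18.09512°
λ₂ = λ₁ + atan2(sin θ sin δ cos φ₁, cos δ − sin φ₁ sin φ₂) = 24.70690°

18.095°N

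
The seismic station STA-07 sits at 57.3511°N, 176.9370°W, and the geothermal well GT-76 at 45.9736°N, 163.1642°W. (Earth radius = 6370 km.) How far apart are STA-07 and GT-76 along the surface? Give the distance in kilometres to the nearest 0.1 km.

1575.5 km

Δφ = -11.3775°,  Δλ = 13.7728°
a = sin²(Δφ/2) + cos φ₁ cos φ₂ sin²(Δλ/2) = 0.015216
c = 2·arcsin(√a) = 0.247335 rad = 14.1713°
d = R·c = 6370 × 0.247335 = 1575.5 km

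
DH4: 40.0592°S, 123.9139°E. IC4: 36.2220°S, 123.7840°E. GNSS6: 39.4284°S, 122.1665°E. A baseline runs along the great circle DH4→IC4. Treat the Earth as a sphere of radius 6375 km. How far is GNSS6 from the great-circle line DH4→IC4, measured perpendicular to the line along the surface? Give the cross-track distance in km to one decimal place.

148.2 km

δ₁₃ = central angle DH4→GNSS6 = 0.025905 rad  (haversine)
θ₁₃ = bearing DH4→GNSS6 = 294.589°,  θ₁₂ = bearing DH4→IC4 = 358.434°
dₓₜ = R·arcsin(sin δ₁₃ · sin(θ₁₃ − θ₁₂)) = 6375·arcsin(0.02590·sin(-63.845°)) = -148.234 km
|dₓₜ| = 148.234 km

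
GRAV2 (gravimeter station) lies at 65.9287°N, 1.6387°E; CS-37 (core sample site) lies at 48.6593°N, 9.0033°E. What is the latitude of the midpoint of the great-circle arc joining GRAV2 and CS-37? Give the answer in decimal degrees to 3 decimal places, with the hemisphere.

57.345°N

Bx = cos φ₂ cos Δλ = 0.655086,  By = cos φ₂ sin Δλ = 0.084669
φₘ = atan2(sin φ₁ + sin φ₂, √((cos φ₁ + Bx)² + By²)) = 57.34480°
λₘ = λ₁ + atan2(By, cos φ₁ + Bx) = 6.19294°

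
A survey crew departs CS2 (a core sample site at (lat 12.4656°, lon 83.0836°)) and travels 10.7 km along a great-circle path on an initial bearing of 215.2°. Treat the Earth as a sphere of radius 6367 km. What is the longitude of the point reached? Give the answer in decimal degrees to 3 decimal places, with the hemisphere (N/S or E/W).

83.027°E

δ = d/R = 10.7/6367 = 0.001681 rad
φ₂ = arcsin(sin φ₁ cos δ + cos φ₁ sin δ cos θ)
   = arcsin(0.21585·1.00000 + 0.97643·0.00168·-0.81714) = 12.38691°
λ₂ = λ₁ + atan2(sin θ sin δ cos φ₁, cos δ − sin φ₁ sin φ₂) = 83.02677°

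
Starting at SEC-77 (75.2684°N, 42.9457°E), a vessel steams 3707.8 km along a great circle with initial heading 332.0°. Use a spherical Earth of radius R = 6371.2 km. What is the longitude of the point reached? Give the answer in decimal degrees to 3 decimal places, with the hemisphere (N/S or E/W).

91.931°W

δ = d/R = 3707.8/6371.2 = 0.581963 rad
φ₂ = arcsin(sin φ₁ cos δ + cos φ₁ sin δ cos θ)
   = arcsin(0.96713·0.83539 + 0.25429·0.54966·0.88295) = 68.64441°
λ₂ = λ₁ + atan2(sin θ sin δ cos φ₁, cos δ − sin φ₁ sin φ₂) = -91.93058°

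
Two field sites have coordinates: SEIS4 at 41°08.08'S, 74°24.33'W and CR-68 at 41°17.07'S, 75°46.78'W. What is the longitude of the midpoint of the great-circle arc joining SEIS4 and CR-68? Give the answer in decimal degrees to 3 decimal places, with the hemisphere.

SEIS4: φ = -41.13467°, λ = -74.40550°
CR-68: φ = -41.28450°, λ = -75.77967°
Bx = cos φ₂ cos Δλ = 0.751227,  By = cos φ₂ sin Δλ = -0.018021
φₘ = atan2(sin φ₁ + sin φ₂, √((cos φ₁ + Bx)² + By²)) = -41.21163°
λₘ = λ₁ + atan2(By, cos φ₁ + Bx) = -75.09180°

75.092°W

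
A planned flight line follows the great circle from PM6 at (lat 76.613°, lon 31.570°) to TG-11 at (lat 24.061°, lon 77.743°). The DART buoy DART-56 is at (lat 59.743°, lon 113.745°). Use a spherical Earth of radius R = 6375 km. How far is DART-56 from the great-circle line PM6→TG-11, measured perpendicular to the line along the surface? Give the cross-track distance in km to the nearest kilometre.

δ₁₃ = central angle PM6→DART-56 = 0.542952 rad  (haversine)
θ₁₃ = bearing PM6→DART-56 = 75.054°,  θ₁₂ = bearing PM6→TG-11 = 128.326°
dₓₜ = R·arcsin(sin δ₁₃ · sin(θ₁₃ − θ₁₂)) = 6375·arcsin(0.51667·sin(-53.272°)) = -2721.816 km
|dₓₜ| = 2721.816 km

2722 km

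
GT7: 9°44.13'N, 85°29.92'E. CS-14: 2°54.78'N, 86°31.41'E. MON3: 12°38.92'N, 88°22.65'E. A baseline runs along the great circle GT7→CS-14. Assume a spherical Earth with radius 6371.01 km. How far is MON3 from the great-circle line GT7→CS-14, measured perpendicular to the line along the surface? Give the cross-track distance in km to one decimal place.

GT7: φ = +9.73550°, λ = +85.49867°
CS-14: φ = +2.91300°, λ = +86.52350°
MON3: φ = +12.64867°, λ = +88.37750°
δ₁₃ = central angle GT7→MON3 = 0.070810 rad  (haversine)
θ₁₃ = bearing GT7→MON3 = 43.840°,  θ₁₂ = bearing GT7→CS-14 = 171.447°
dₓₜ = R·arcsin(sin δ₁₃ · sin(θ₁₃ − θ₁₂)) = 6371.01·arcsin(0.07075·sin(-127.607°)) = -357.281 km
|dₓₜ| = 357.281 km

357.3 km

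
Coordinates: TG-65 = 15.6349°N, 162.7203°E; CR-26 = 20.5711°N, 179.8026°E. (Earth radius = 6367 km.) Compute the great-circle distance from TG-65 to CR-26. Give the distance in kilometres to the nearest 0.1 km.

1884.5 km

Δφ = 4.9362°,  Δλ = 17.0823°
a = sin²(Δφ/2) + cos φ₁ cos φ₂ sin²(Δλ/2) = 0.021742
c = 2·arcsin(√a) = 0.295982 rad = 16.9585°
d = R·c = 6367 × 0.295982 = 1884.5 km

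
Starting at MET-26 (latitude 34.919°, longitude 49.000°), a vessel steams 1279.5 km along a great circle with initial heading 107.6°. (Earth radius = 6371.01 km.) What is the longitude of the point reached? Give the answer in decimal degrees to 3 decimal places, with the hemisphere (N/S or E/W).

δ = d/R = 1279.5/6371.01 = 0.200832 rad
φ₂ = arcsin(sin φ₁ cos δ + cos φ₁ sin δ cos θ)
   = arcsin(0.57242·0.97990 + 0.81996·0.19948·-0.30237) = 30.76075°
λ₂ = λ₁ + atan2(sin θ sin δ cos φ₁, cos δ − sin φ₁ sin φ₂) = 61.78411°

61.784°E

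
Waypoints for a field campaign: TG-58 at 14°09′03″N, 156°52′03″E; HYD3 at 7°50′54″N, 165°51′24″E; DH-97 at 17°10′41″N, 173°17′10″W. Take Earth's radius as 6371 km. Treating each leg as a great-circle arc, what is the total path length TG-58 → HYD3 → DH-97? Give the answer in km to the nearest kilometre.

TG-58: φ = +14.15083°, λ = +156.86750°
HYD3: φ = +7.84833°, λ = +165.85667°
DH-97: φ = +17.17806°, λ = -173.28611°
TG-58→HYD3: c = 0.189182 rad, d = 1205.28 km
HYD3→DH-97: c = 0.390413 rad, d = 2487.32 km
Total = 1205.28 + 2487.32 = 3692.60 km

3693 km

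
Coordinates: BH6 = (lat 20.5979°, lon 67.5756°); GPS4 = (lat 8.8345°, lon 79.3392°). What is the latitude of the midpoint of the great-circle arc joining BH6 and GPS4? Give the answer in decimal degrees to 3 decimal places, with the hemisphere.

Bx = cos φ₂ cos Δλ = 0.967382,  By = cos φ₂ sin Δλ = 0.201455
φₘ = atan2(sin φ₁ + sin φ₂, √((cos φ₁ + Bx)² + By²)) = 14.79062°
λₘ = λ₁ + atan2(By, cos φ₁ + Bx) = 73.61711°

14.791°N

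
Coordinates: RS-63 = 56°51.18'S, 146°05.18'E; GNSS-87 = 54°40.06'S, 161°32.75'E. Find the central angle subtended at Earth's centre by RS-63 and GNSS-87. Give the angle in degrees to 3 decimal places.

8.947°

RS-63: φ = -56.85300°, λ = +146.08633°
GNSS-87: φ = -54.66767°, λ = +161.54583°
Δφ = 2.1853°,  Δλ = 15.4595°
a = sin²(Δφ/2) + cos φ₁ cos φ₂ sin²(Δλ/2) = 0.006084
c = 2·arcsin(√a) = 0.156161 rad = 8.9474°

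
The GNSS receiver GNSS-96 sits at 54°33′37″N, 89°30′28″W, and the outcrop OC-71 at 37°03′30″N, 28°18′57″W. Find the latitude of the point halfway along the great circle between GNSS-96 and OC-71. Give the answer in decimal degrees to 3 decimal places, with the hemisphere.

49.954°N

GNSS-96: φ = +54.56028°, λ = -89.50778°
OC-71: φ = +37.05833°, λ = -28.31583°
Bx = cos φ₂ cos Δλ = 0.384549,  By = cos φ₂ sin Δλ = 0.699258
φₘ = atan2(sin φ₁ + sin φ₂, √((cos φ₁ + Bx)² + By²)) = 49.95437°
λₘ = λ₁ + atan2(By, cos φ₁ + Bx) = -53.56286°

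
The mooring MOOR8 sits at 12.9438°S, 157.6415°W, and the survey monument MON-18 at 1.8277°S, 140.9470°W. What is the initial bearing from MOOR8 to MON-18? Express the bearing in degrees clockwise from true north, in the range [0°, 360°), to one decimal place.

Δλ = 16.6945°
y = sin Δλ · cos φ₂ = 0.287122
x = cos φ₁ sin φ₂ − sin φ₁ cos φ₂ cos Δλ = 0.183361
θ = atan2(y, x) = 57.4370° → 57.4370° (mod 360°)

57.4°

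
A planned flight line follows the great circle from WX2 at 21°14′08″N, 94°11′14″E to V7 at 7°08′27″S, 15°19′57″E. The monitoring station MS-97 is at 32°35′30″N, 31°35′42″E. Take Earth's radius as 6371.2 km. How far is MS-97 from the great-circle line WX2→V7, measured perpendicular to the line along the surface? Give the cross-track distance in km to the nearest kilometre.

3300 km

WX2: φ = +21.23556°, λ = +94.18722°
V7: φ = -7.14083°, λ = +15.33250°
MS-97: φ = +32.59167°, λ = +31.59500°
δ₁₃ = central angle WX2→MS-97 = 0.980509 rad  (haversine)
θ₁₃ = bearing WX2→MS-97 = 295.801°,  θ₁₂ = bearing WX2→V7 = 259.221°
dₓₜ = R·arcsin(sin δ₁₃ · sin(θ₁₃ − θ₁₂)) = 6371.2·arcsin(0.83078·sin(36.580°)) = 3299.970 km
|dₓₜ| = 3299.970 km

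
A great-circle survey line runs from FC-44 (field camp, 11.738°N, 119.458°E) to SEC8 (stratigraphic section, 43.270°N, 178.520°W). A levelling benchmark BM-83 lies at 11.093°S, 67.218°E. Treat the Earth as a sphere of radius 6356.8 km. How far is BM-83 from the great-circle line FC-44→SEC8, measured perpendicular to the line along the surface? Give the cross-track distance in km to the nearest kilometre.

1958 km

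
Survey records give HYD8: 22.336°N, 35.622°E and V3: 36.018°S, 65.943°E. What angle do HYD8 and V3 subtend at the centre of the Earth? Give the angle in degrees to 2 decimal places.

65.02°

Δφ = -58.3540°,  Δλ = 30.3210°
a = sin²(Δφ/2) + cos φ₁ cos φ₂ sin²(Δλ/2) = 0.288834
c = 2·arcsin(√a) = 1.134781 rad = 65.0182°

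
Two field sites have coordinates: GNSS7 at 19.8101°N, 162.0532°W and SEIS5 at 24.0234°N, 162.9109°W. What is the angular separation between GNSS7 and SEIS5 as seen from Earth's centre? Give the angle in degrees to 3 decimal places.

4.288°

Δφ = 4.2133°,  Δλ = -0.8577°
a = sin²(Δφ/2) + cos φ₁ cos φ₂ sin²(Δλ/2) = 0.001399
c = 2·arcsin(√a) = 0.074835 rad = 4.2877°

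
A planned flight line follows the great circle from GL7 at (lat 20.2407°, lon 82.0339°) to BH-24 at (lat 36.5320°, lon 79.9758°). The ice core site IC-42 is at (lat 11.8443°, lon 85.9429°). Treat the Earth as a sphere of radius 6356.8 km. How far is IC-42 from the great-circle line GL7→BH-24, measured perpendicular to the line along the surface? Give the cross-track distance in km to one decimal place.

327.6 km

δ₁₃ = central angle GL7→IC-42 = 0.160514 rad  (haversine)
θ₁₃ = bearing GL7→IC-42 = 155.326°,  θ₁₂ = bearing GL7→BH-24 = 354.130°
dₓₜ = R·arcsin(sin δ₁₃ · sin(θ₁₃ − θ₁₂)) = 6356.8·arcsin(0.15983·sin(-198.805°)) = 327.638 km
|dₓₜ| = 327.638 km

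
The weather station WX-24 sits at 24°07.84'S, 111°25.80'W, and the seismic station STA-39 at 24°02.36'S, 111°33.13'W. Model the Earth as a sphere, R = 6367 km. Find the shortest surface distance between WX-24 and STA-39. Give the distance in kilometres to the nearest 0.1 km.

16.0 km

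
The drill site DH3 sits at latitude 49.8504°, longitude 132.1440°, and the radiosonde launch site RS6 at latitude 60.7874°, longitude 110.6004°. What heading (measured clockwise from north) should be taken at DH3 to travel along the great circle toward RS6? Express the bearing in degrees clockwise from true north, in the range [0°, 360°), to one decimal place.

Δλ = -21.5436°
y = sin Δλ · cos φ₂ = -0.179217
x = cos φ₁ sin φ₂ − sin φ₁ cos φ₂ cos Δλ = 0.215791
θ = atan2(y, x) = -39.7100° → 320.2900° (mod 360°)

320.3°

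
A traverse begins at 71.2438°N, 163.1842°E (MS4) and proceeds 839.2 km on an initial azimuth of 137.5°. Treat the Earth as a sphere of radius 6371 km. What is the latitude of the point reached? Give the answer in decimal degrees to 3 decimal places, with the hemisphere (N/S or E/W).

65.170°N

δ = d/R = 839.2/6371 = 0.131722 rad
φ₂ = arcsin(sin φ₁ cos δ + cos φ₁ sin δ cos θ)
   = arcsin(0.94690·0.99134 + 0.32154·0.13134·-0.73728) = 65.16978°
λ₂ = λ₁ + atan2(sin θ sin δ cos φ₁, cos δ − sin φ₁ sin φ₂) = 175.38295°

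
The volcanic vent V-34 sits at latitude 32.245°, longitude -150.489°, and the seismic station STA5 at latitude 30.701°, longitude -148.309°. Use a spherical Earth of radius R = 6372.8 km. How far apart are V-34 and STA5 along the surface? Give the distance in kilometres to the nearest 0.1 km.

Δφ = -1.5440°,  Δλ = 2.1800°
a = sin²(Δφ/2) + cos φ₁ cos φ₂ sin²(Δλ/2) = 0.000445
c = 2·arcsin(√a) = 0.042179 rad = 2.4167°
d = R·c = 6372.8 × 0.042179 = 268.8 km

268.8 km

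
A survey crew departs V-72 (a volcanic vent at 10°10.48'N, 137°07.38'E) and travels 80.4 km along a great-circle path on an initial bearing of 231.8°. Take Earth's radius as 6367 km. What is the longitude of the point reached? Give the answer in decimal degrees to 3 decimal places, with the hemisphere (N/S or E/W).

136.546°E

V-72: φ = +10.17467°, λ = +137.12300°
δ = d/R = 80.4/6367 = 0.012628 rad
φ₂ = arcsin(sin φ₁ cos δ + cos φ₁ sin δ cos θ)
   = arcsin(0.17665·0.99992 + 0.98427·0.01263·-0.61841) = 9.72674°
λ₂ = λ₁ + atan2(sin θ sin δ cos φ₁, cos δ − sin φ₁ sin φ₂) = 136.54614°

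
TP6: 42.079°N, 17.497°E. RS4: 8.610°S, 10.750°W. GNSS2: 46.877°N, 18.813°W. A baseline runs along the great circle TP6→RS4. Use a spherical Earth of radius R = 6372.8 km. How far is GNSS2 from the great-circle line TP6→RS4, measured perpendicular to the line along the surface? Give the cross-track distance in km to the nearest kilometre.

2848 km

δ₁₃ = central angle TP6→GNSS2 = 0.455640 rad  (haversine)
θ₁₃ = bearing TP6→GNSS2 = 293.093°,  θ₁₂ = bearing TP6→RS4 = 213.959°
dₓₜ = R·arcsin(sin δ₁₃ · sin(θ₁₃ − θ₁₂)) = 6372.8·arcsin(0.44004·sin(79.134°)) = 2847.829 km
|dₓₜ| = 2847.829 km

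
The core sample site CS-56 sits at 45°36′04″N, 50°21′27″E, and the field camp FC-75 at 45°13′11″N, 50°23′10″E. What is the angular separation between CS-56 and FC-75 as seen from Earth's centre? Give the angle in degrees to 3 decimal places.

0.382°

CS-56: φ = +45.60111°, λ = +50.35750°
FC-75: φ = +45.21972°, λ = +50.38611°
Δφ = -0.3814°,  Δλ = 0.0286°
a = sin²(Δφ/2) + cos φ₁ cos φ₂ sin²(Δλ/2) = 0.000011
c = 2·arcsin(√a) = 0.006666 rad = 0.3819°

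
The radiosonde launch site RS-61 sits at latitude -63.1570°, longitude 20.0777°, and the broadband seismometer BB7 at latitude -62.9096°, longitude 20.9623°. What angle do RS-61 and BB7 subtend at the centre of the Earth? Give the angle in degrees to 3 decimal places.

0.471°

Δφ = 0.2474°,  Δλ = 0.8846°
a = sin²(Δφ/2) + cos φ₁ cos φ₂ sin²(Δλ/2) = 0.000017
c = 2·arcsin(√a) = 0.008226 rad = 0.4713°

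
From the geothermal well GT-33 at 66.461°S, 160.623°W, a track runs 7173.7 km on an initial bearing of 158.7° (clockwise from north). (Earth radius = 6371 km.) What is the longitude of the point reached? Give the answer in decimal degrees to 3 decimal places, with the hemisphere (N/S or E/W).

9.312°W

δ = d/R = 7173.7/6371 = 1.125993 rad
φ₂ = arcsin(sin φ₁ cos δ + cos φ₁ sin δ cos θ)
   = arcsin(-0.91679·0.43028 + 0.39937·0.90270·-0.93169) = -46.91678°
λ₂ = λ₁ + atan2(sin θ sin δ cos φ₁, cos δ − sin φ₁ sin φ₂) = -9.31188°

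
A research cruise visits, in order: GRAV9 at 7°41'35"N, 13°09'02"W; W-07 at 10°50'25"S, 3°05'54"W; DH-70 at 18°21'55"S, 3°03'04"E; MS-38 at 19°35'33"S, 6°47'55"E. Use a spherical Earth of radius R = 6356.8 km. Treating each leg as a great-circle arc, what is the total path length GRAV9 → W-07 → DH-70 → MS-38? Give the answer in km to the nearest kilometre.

GRAV9: φ = +7.69306°, λ = -13.15056°
W-07: φ = -10.84028°, λ = -3.09833°
DH-70: φ = -18.36528°, λ = +3.05111°
MS-38: φ = -19.59250°, λ = +6.79861°
GRAV9→W-07: c = 0.367586 rad, d = 2336.67 km
W-07→DH-70: c = 0.167383 rad, d = 1064.02 km
DH-70→MS-38: c = 0.065452 rad, d = 416.06 km
Total = 2336.67 + 1064.02 + 416.06 = 3816.75 km

3817 km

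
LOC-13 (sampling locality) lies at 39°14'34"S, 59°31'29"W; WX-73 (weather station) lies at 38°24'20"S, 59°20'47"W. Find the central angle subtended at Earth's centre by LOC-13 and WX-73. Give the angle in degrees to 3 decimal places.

LOC-13: φ = -39.24278°, λ = -59.52472°
WX-73: φ = -38.40556°, λ = -59.34639°
Δφ = 0.8372°,  Δλ = 0.1783°
a = sin²(Δφ/2) + cos φ₁ cos φ₂ sin²(Δλ/2) = 0.000055
c = 2·arcsin(√a) = 0.014812 rad = 0.8487°

0.849°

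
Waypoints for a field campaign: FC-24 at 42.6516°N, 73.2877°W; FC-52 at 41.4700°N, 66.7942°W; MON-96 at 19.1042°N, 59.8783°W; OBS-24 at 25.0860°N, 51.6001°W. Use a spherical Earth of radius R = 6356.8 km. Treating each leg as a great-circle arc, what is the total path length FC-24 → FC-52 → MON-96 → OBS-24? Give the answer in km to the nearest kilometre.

4195 km

FC-24→FC-52: c = 0.086608 rad, d = 550.55 km
FC-52→MON-96: c = 0.403680 rad, d = 2566.11 km
MON-96→OBS-24: c = 0.169684 rad, d = 1078.64 km
Total = 550.55 + 2566.11 + 1078.64 = 4195.31 km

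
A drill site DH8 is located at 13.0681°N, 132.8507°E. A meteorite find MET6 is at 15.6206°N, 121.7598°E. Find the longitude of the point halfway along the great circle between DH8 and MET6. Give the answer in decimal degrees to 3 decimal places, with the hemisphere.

127.337°E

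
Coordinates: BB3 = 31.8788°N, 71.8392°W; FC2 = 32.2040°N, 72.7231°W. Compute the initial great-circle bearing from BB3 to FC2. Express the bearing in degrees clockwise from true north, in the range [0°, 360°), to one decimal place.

Δλ = -0.8839°
y = sin Δλ · cos φ₂ = -0.013053
x = cos φ₁ sin φ₂ − sin φ₁ cos φ₂ cos Δλ = 0.005729
θ = atan2(y, x) = -66.3035° → 293.6965° (mod 360°)

293.7°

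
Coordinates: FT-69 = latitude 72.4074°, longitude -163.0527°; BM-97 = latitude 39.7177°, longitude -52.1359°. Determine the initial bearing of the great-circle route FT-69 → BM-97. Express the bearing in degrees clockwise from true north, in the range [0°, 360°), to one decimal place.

Δλ = 110.9168°
y = sin Δλ · cos φ₂ = 0.718512
x = cos φ₁ sin φ₂ − sin φ₁ cos φ₂ cos Δλ = 0.454908
θ = atan2(y, x) = 57.6611° → 57.6611° (mod 360°)

57.7°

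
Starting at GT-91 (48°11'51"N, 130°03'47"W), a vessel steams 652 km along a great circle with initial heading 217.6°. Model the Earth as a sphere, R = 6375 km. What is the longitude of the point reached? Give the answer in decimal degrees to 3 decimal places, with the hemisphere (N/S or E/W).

134.985°W

GT-91: φ = +48.19750°, λ = -130.06306°
δ = d/R = 652/6375 = 0.102275 rad
φ₂ = arcsin(sin φ₁ cos δ + cos φ₁ sin δ cos θ)
   = arcsin(0.74545·0.99477 + 0.66656·0.10210·-0.79229) = 43.44305°
λ₂ = λ₁ + atan2(sin θ sin δ cos φ₁, cos δ − sin φ₁ sin φ₂) = -134.98491°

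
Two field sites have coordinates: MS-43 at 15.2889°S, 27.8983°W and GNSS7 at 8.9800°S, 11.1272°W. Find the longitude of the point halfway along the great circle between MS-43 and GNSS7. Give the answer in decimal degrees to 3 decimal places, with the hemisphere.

Bx = cos φ₂ cos Δλ = 0.945729,  By = cos φ₂ sin Δλ = 0.285012
φₘ = atan2(sin φ₁ + sin φ₂, √((cos φ₁ + Bx)² + By²)) = -12.26161°
λₘ = λ₁ + atan2(By, cos φ₁ + Bx) = -19.41267°

19.413°W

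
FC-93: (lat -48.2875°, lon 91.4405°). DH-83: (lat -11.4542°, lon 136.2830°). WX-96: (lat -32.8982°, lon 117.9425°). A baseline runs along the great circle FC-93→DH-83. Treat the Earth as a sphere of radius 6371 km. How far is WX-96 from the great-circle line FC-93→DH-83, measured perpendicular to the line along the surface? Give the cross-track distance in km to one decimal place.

56.1 km

δ₁₃ = central angle FC-93→WX-96 = 0.438388 rad  (haversine)
θ₁₃ = bearing FC-93→WX-96 = 61.965°,  θ₁₂ = bearing FC-93→DH-83 = 60.777°
dₓₜ = R·arcsin(sin δ₁₃ · sin(θ₁₃ − θ₁₂)) = 6371·arcsin(0.42448·sin(1.188°)) = 56.065 km
|dₓₜ| = 56.065 km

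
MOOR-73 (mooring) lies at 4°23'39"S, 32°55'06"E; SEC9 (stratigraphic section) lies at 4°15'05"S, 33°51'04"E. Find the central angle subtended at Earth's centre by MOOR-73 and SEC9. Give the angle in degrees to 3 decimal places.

0.941°

MOOR-73: φ = -4.39417°, λ = +32.91833°
SEC9: φ = -4.25139°, λ = +33.85111°
Δφ = 0.1428°,  Δλ = 0.9328°
a = sin²(Δφ/2) + cos φ₁ cos φ₂ sin²(Δλ/2) = 0.000067
c = 2·arcsin(√a) = 0.016424 rad = 0.9410°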